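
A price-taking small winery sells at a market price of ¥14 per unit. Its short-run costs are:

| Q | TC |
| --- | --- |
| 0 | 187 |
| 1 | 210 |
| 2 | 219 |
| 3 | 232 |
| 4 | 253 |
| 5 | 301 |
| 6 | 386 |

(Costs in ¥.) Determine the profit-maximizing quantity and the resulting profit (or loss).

Q = 0 (shut down); profit = -¥187

Profit at each row (π = 14Q − TC): Q=0: -187; Q=1: -196; Q=2: -191; Q=3: -190; Q=4: -197; Q=5: -231; Q=6: -302.
Profit is highest at Q = 0. Equivalently, the lowest AVC in the table is 45/3 ≈ ¥15 at Q = 3, and P = ¥14 falls below it — price never covers variable cost, so the firm shuts down and loses only its fixed cost.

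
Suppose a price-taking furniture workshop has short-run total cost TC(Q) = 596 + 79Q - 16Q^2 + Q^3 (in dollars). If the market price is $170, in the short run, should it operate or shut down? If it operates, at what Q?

Strip out fixed cost: VC = 79Q - 16Q^2 + Q^3. Then AVC = 79 - 16Q + Q^2 and MC = 79 - 32Q + 3Q^2.
The AVC parabola has its vertex at Q = 16/2 = 8, where AVC = 79 - 16·8 + 8^2 = $15.
P = $170 exceeds min AVC = $15, so the firm stays open.
Set P = MC: 170 = 79 - 32Q + 3Q^2 → -91 - 32Q + 3Q^2 = 0. The roots are Q = -7/3 and Q = 13; the profit-maximizing output is on the rising part of MC, so Q* = 13.
Check: AVC at Q = 13 is $40 ≤ P, so revenue covers variable cost.
Profit = P·Q − TC = 170·13 − 1116 = $1094.

Produce at Q = 13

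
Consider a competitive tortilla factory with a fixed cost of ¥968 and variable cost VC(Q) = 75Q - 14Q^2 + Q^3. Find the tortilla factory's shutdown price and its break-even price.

AVC = 75 - 14Q + Q^2; minimized at Q = 7, giving min AVC = ¥26. That is the shutdown price.
ATC = 968/Q + 75 - 14Q + Q^2. Setting dATC/dQ = −968/Q^2 − 14 + 2Q = 0 gives Q = 11 (since 2·11^3 − 14·11^2 = 968).
min ATC = 968/11 + 75 − 14·11 + 11^2 = ¥130. That is the break-even price.
Between these two prices the firm operates at a loss; above ¥130 it earns a profit.

Shutdown price = ¥26; break-even price = ¥130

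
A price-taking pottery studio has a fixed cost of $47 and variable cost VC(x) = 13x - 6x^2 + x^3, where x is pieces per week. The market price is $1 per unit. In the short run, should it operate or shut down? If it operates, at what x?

Variable cost is VC = 13x - 6x^2 + x^3, so AVC = VC/x = 13 - 6x + x^2 and MC = dTC/dx = 13 - 12x + 3x^2.
The AVC parabola has its vertex at x = 6/2 = 3, where AVC = 13 - 6·3 + 3^2 = $4.
Since P = $1 < min AVC = $4, price fails to cover variable cost at any output.
Best response: produce nothing and absorb the $47 fixed cost.

Shut down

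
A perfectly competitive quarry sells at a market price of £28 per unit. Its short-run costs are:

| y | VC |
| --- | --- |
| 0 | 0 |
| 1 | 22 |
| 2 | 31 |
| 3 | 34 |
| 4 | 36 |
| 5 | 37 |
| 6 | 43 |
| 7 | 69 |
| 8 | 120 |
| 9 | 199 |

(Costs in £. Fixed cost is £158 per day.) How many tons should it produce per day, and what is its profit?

Compute π = P·y − TC at each output: y=0: -158; y=1: -152; y=2: -133; y=3: -108; y=4: -82; y=5: -55; y=6: -33; y=7: -31; y=8: -54; y=9: -105.
Profit is maximized at y = 7. AVC there is 69/7 = £9.86 ≤ P, so producing beats shutting down (which would give -£158).

y = 7; profit = -£31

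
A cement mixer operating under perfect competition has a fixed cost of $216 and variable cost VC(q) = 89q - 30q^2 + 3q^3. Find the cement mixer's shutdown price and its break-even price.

Shutdown price = $14; break-even price = $53

Shutdown price = min AVC. AVC = 89 - 30q + 3q^2, with vertex at q = 5 and minimum $14.
ATC = 216/q + 89 - 30q + 3q^2. Setting dATC/dq = −216/q^2 − 30 + 6q = 0 gives q = 6 (since 6·6^3 − 30·6^2 = 216).
min ATC = 216/6 + 89 − 30·6 + 3·6^2 = $53. That is the break-even price.
Between these two prices the firm operates at a loss; above $53 it earns a profit.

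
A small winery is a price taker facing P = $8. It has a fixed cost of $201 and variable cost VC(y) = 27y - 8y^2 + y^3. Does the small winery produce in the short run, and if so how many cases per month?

Strip out fixed cost: VC = 27y - 8y^2 + y^3. Then AVC = 27 - 8y + y^2 and MC = 27 - 16y + 3y^2.
AVC is minimized where dAVC/dy = -8 + 2y = 0, at y = 4; min AVC = 27 - 8·4 + 4^2 = $11.
P = $8 lies below min AVC = $11; no output level covers variable cost.
Shutting down limits the loss to fixed cost, $201.

Shut down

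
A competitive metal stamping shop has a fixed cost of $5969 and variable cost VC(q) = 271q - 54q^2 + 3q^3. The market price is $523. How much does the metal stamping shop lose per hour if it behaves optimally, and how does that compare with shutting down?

Profit = -$89 at q = 14

AVC = 271 - 54q + 3q^2 has its minimum $28 at q = 9; price $523 clears that bar, so the firm operates.
MC = 271 - 108q + 9q^2. Setting P = MC and taking the root on the rising branch gives q* = 14.
TR = 523·14 = 7322. TC = 5969 + 1442 = 7411. Profit = 7322 − 7411 = -$89.
That loss of $89 beats the $5969 the firm would lose by shutting down; producing recovers $5880 of fixed cost.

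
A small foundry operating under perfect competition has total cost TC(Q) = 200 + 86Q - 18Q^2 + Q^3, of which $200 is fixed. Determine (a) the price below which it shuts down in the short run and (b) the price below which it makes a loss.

Shutdown price = $5; break-even price = $26

AVC = 86 - 18Q + Q^2; minimized at Q = 9, giving min AVC = $5. That is the shutdown price.
ATC = 200/Q + 86 - 18Q + Q^2. Setting dATC/dQ = −200/Q^2 − 18 + 2Q = 0 gives Q = 10 (since 2·10^3 − 18·10^2 = 200).
min ATC = 200/10 + 86 − 18·10 + 10^2 = $26. That is the break-even price.
Between these two prices the firm operates at a loss; above $26 it earns a profit.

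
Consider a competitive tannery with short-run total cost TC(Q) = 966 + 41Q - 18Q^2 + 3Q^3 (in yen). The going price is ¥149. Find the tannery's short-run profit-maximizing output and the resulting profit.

AVC = 41 - 18Q + 3Q^2 has its minimum ¥14 at Q = 3; price ¥149 clears that bar, so the firm operates.
MC = 41 - 36Q + 9Q^2. Setting P = MC and taking the root on the rising branch gives Q* = 6.
TR = 149·6 = 894. TC = 966 + 246 = 1212. Profit = 894 − 1212 = -¥318.
That loss of ¥318 beats the ¥966 the firm would lose by shutting down; producing recovers ¥648 of fixed cost.

Profit = -¥318 at Q = 6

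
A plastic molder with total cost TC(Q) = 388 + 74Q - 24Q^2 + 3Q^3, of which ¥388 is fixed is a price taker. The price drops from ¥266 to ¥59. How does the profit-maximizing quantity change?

Output falls from 8 to 5

AVC = 74 - 24Q + 3Q^2, minimized at Q = 4 where min AVC = ¥26. MC = 74 - 48Q + 9Q^2.
With P = ¥266 above the shutdown price, P = MC gives Q = 8.
At P = ¥59 ≥ min AVC, set P = MC: Q = 5. The firm stays open but cuts output.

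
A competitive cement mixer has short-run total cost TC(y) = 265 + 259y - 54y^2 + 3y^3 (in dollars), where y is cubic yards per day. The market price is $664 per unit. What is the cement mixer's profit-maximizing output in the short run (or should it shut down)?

Produce at y = 15

From TC, MC = TC'(y) = 259 - 108y + 9y^2 and AVC = VC/y = 259 - 54y + 3y^2.
AVC hits its minimum where MC = AVC, at y = 9, giving min AVC = 259 - 54·9 + 3·9^2 = $16.
P = $664 exceeds min AVC = $16, so the firm stays open.
P = MC gives -405 - 108y + 9y^2 = 0, with roots -3 and 15. Take the larger (rising MC): y* = 15.
Check: AVC at y = 15 is $124 ≤ P, so revenue covers variable cost.
Profit = P·y − TC = 664·15 − 2125 = $7835.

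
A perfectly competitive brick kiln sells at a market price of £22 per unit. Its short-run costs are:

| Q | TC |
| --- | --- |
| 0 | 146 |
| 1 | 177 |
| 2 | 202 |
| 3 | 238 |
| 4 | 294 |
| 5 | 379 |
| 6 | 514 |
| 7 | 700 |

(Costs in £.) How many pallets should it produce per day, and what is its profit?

Q = 0 (shut down); profit = -£146

Tabulate TR − TC: Q=0: -146; Q=1: -155; Q=2: -158; Q=3: -172; Q=4: -206; Q=5: -269; Q=6: -382; Q=7: -546.
Profit is highest at Q = 0. Equivalently, the lowest AVC in the table is 56/2 ≈ £28 at Q = 2, and P = £22 falls below it — price never covers variable cost, so the firm shuts down and loses only its fixed cost.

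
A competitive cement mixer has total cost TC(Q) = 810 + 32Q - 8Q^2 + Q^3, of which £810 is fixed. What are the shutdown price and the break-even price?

AVC = 32 - 8Q + Q^2; minimized at Q = 4, giving min AVC = £16. That is the shutdown price.
ATC = 810/Q + 32 - 8Q + Q^2. Setting dATC/dQ = −810/Q^2 − 8 + 2Q = 0 gives Q = 9 (since 2·9^3 − 8·9^2 = 810).
min ATC = 810/9 + 32 − 8·9 + 9^2 = £131. That is the break-even price.
For £16 ≤ P < £131 the firm produces at a loss; below £16 it shuts down.

Shutdown price = £16; break-even price = £131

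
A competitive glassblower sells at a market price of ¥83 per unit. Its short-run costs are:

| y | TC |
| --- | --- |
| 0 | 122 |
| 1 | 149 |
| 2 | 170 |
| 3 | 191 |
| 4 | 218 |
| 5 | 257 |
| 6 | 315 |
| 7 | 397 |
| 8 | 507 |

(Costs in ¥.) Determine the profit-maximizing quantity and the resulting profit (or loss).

Tabulate TR − TC: y=0: -122; y=1: -66; y=2: -4; y=3: 58; y=4: 114; y=5: 158; y=6: 183; y=7: 184; y=8: 157.
Profit is maximized at y = 7. AVC there is 275/7 = ¥39.29 ≤ P, so producing beats shutting down (which would give -¥122).

y = 7; profit = ¥184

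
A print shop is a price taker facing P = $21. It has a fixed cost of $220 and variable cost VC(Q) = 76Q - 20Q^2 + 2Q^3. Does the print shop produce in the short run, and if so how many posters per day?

Shut down

From TC, MC = TC'(Q) = 76 - 40Q + 6Q^2 and AVC = VC/Q = 76 - 20Q + 2Q^2.
AVC is minimized where dAVC/dQ = -20 + 4Q = 0, at Q = 5; min AVC = 76 - 20·5 + 2·5^2 = $26.
Since P = $21 < min AVC = $26, price fails to cover variable cost at any output.
Shutting down limits the loss to fixed cost, $220.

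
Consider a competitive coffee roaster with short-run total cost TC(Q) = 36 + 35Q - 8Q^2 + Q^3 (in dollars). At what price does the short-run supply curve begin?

The shutdown price is the minimum of AVC. VC = 35Q - 8Q^2 + Q^3, so AVC = 35 - 8Q + Q^2.
At the minimum of AVC, MC = AVC. MC = 35 - 16Q + 3Q^2; setting MC = AVC gives 2Q^2 - 8Q = 0, so Q = 4. min AVC = 19.
The firm shuts down for any P below $19.

$19 per unit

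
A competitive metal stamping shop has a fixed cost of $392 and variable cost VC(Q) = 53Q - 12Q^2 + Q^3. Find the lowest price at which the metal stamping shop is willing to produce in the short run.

The shutdown price is the minimum of AVC. VC = 53Q - 12Q^2 + Q^3, so AVC = 53 - 12Q + Q^2.
dAVC/dQ = -12 + 2Q = 0 gives Q = 6. min AVC = 53 - 12·6 + 6^2 = 17.
The firm shuts down for any P below $17.

$17 per unit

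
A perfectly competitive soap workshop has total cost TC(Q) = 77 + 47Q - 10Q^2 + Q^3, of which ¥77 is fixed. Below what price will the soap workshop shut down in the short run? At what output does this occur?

The firm shuts down when price falls below the minimum of average variable cost. AVC = VC/Q = 47 - 10Q + Q^2.
dAVC/dQ = -10 + 2Q = 0 gives Q = 5. min AVC = 47 - 10·5 + 5^2 = 22.
The firm shuts down for any P below ¥22.

¥22 per unit, at Q = 5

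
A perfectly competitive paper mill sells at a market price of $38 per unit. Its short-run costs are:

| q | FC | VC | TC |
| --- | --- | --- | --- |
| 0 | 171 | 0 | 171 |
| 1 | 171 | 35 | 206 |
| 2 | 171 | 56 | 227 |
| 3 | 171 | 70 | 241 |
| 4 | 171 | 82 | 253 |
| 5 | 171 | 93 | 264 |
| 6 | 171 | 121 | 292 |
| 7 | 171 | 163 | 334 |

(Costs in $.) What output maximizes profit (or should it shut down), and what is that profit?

Compute π = P·q − TC at each output: q=0: -171; q=1: -168; q=2: -151; q=3: -127; q=4: -101; q=5: -74; q=6: -64; q=7: -68.
Profit is maximized at q = 6. AVC there is 121/6 = $20.17 ≤ P, so producing beats shutting down (which would give -$171).

q = 6; profit = -$64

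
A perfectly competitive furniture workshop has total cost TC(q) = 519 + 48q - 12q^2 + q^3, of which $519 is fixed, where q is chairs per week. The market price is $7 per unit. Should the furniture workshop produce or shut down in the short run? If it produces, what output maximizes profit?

Shut down

Strip out fixed cost: VC = 48q - 12q^2 + q^3. Then AVC = 48 - 12q + q^2 and MC = 48 - 24q + 3q^2.
AVC is minimized where dAVC/dq = -12 + 2q = 0, at q = 6; min AVC = 48 - 12·6 + 6^2 = $12.
With P < min AVC ($7 < $12), every unit sold adds to the loss.
Best response: produce nothing and absorb the $519 fixed cost.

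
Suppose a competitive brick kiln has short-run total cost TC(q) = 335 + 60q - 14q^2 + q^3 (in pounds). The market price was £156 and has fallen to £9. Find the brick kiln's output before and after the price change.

MC = 60 - 28q + 3q^2; the shutdown threshold is min AVC = £11 (at q = 7).
With P = £156 above the shutdown price, P = MC gives q = 12.
At P = £9 < min AVC = £11, price no longer covers variable cost at any output, so the firm shuts down: q = 0.

Output falls from 12 to 0 (the firm shuts down)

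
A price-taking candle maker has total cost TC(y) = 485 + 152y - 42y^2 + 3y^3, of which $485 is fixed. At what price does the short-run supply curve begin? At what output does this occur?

The firm shuts down when price falls below the minimum of average variable cost. AVC = VC/y = 152 - 42y + 3y^2.
dAVC/dy = -42 + 6y = 0 gives y = 7. min AVC = 152 - 42·7 + 3·7^2 = 5.
So the shutdown price is $5.

$5 per unit, at y = 7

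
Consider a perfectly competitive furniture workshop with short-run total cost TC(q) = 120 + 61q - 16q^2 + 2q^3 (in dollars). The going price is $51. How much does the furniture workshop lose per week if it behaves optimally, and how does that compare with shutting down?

Profit = -$20 at q = 5

AVC = 61 - 16q + 2q^2 has its minimum $29 at q = 4; price $51 clears that bar, so the firm operates.
With MC = 61 - 32q + 6q^2, P = MC on the upward-sloping part at q* = 5.
TR = 51·5 = 255. TC = 120 + 155 = 275. Profit = 255 − 275 = -$20.
That loss of $20 beats the $120 the firm would lose by shutting down; producing recovers $100 of fixed cost.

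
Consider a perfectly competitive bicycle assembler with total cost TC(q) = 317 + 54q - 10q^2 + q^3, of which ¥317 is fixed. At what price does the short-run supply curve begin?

¥29 per unit

The shutdown price is the minimum of AVC. VC = 54q - 10q^2 + q^3, so AVC = 54 - 10q + q^2.
dAVC/dq = -10 + 2q = 0 gives q = 5. min AVC = 54 - 10·5 + 5^2 = 29.
The firm shuts down for any P below ¥29.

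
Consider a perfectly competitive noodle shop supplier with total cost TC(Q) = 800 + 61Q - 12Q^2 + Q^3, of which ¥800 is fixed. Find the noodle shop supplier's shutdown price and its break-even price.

Shutdown price = ¥25; break-even price = ¥121

Shutdown price = min AVC. AVC = 61 - 12Q + Q^2, with vertex at Q = 6 and minimum ¥25.
ATC = 800/Q + 61 - 12Q + Q^2. Setting dATC/dQ = −800/Q^2 − 12 + 2Q = 0 gives Q = 10 (since 2·10^3 − 12·10^2 = 800).
min ATC = 800/10 + 61 − 12·10 + 10^2 = ¥121. That is the break-even price.
Between these two prices the firm operates at a loss; above ¥121 it earns a profit.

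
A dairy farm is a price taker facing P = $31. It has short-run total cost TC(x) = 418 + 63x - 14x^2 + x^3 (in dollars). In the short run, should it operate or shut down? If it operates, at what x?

Variable cost is VC = 63x - 14x^2 + x^3, so AVC = VC/x = 63 - 14x + x^2 and MC = dTC/dx = 63 - 28x + 3x^2.
AVC is minimized where dAVC/dx = -14 + 2x = 0, at x = 7; min AVC = 63 - 14·7 + 7^2 = $14.
P = $31 exceeds min AVC = $14, so the firm stays open.
Set P = MC: 31 = 63 - 28x + 3x^2 → 32 - 28x + 3x^2 = 0. The roots are x = 4/3 and x = 8; the profit-maximizing output is on the rising part of MC, so x* = 8.
Check: AVC at x = 8 is $15 ≤ P, so revenue covers variable cost.
Profit = P·x − TC = 31·8 − 538 = -$290, a loss, but smaller than the $418 fixed cost the firm would lose by shutting down.

Produce at x = 8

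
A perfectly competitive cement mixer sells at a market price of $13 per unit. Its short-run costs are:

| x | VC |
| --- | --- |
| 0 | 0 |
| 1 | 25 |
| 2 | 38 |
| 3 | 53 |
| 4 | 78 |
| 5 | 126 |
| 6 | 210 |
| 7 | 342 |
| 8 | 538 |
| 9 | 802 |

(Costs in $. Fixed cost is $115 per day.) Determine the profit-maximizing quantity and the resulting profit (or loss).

Compute π = P·x − TC at each output: x=0: -115; x=1: -127; x=2: -127; x=3: -129; x=4: -141; x=5: -176; x=6: -247; x=7: -366; x=8: -549; x=9: -800.
Profit is highest at x = 0. Equivalently, the lowest AVC in the table is 53/3 ≈ $17.67 at x = 3, and P = $13 falls below it — price never covers variable cost, so the firm shuts down and loses only its fixed cost.

x = 0 (shut down); profit = -$115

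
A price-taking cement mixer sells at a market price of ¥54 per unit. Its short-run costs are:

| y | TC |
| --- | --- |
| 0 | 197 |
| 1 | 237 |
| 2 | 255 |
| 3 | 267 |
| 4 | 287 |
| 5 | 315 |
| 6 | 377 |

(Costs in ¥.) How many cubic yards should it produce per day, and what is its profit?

y = 5; profit = -¥45

Tabulate TR − TC: y=0: -197; y=1: -183; y=2: -147; y=3: -105; y=4: -71; y=5: -45; y=6: -53.
Profit is maximized at y = 5. AVC there is 118/5 = ¥23.60 ≤ P, so producing beats shutting down (which would give -¥197).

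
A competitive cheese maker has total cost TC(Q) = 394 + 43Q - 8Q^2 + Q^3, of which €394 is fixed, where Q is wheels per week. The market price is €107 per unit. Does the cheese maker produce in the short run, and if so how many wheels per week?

Strip out fixed cost: VC = 43Q - 8Q^2 + Q^3. Then AVC = 43 - 8Q + Q^2 and MC = 43 - 16Q + 3Q^2.
AVC hits its minimum where MC = AVC, at Q = 4, giving min AVC = 43 - 8·4 + 4^2 = €27.
Because €107 ≥ €27, revenue can cover variable cost; the firm operates.
Solving P = MC: -64 - 16Q + 3Q^2 = 0 ⇒ Q = -8/3 or 8. On the upward-sloping branch, Q* = 8.
Check: AVC at Q = 8 is €43 ≤ P, so revenue covers variable cost.
Profit = P·Q − TC = 107·8 − 738 = €118.

Produce at Q = 8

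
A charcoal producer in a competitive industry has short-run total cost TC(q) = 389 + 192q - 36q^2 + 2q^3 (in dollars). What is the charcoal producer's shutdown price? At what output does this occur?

The firm shuts down when price falls below the minimum of average variable cost. AVC = VC/q = 192 - 36q + 2q^2.
At the minimum of AVC, MC = AVC. MC = 192 - 72q + 6q^2; setting MC = AVC gives 4q^2 - 36q = 0, so q = 9. min AVC = 30.
For P < $30 the firm produces nothing.

$30 per unit, at q = 9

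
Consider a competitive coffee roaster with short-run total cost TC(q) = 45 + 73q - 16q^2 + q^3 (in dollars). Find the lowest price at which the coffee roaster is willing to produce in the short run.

The firm shuts down when price falls below the minimum of average variable cost. AVC = VC/q = 73 - 16q + q^2.
dAVC/dq = -16 + 2q = 0 gives q = 8. min AVC = 73 - 16·8 + 8^2 = 9.
For P < $9 the firm produces nothing.

$9 per unit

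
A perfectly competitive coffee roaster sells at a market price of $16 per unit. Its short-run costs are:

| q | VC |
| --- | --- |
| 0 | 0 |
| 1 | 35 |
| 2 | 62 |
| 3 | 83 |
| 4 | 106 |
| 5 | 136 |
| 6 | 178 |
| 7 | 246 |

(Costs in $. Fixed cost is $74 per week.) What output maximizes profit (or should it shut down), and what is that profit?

Compute π = P·q − TC at each output: q=0: -74; q=1: -93; q=2: -104; q=3: -109; q=4: -116; q=5: -130; q=6: -156; q=7: -208.
Profit is highest at q = 0. Equivalently, the lowest AVC in the table is 106/4 ≈ $26.50 at q = 4, and P = $16 falls below it — price never covers variable cost, so the firm shuts down and loses only its fixed cost.

q = 0 (shut down); profit = -$74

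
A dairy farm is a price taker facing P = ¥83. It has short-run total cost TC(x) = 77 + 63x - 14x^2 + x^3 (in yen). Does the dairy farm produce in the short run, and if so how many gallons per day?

Produce at x = 10

Strip out fixed cost: VC = 63x - 14x^2 + x^3. Then AVC = 63 - 14x + x^2 and MC = 63 - 28x + 3x^2.
The AVC parabola has its vertex at x = 14/2 = 7, where AVC = 63 - 14·7 + 7^2 = ¥14.
Because ¥83 ≥ ¥14, revenue can cover variable cost; the firm operates.
Solving P = MC: -20 - 28x + 3x^2 = 0 ⇒ x = -2/3 or 10. On the upward-sloping branch, x* = 10.
Check: AVC at x = 10 is ¥23 ≤ P, so revenue covers variable cost.
Profit = P·x − TC = 83·10 − 307 = ¥523.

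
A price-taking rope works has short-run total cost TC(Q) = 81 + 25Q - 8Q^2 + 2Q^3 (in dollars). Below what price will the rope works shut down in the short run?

$17 per unit

The firm shuts down when price falls below the minimum of average variable cost. AVC = VC/Q = 25 - 8Q + 2Q^2.
dAVC/dQ = -8 + 4Q = 0 gives Q = 2. min AVC = 25 - 8·2 + 2·2^2 = 17.
The firm shuts down for any P below $17.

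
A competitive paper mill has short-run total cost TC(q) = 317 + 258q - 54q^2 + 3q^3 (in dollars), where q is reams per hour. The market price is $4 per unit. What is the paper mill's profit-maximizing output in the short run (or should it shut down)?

Shut down

Strip out fixed cost: VC = 258q - 54q^2 + 3q^3. Then AVC = 258 - 54q + 3q^2 and MC = 258 - 108q + 9q^2.
The AVC parabola has its vertex at q = 54/6 = 9, where AVC = 258 - 54·9 + 3·9^2 = $15.
With P < min AVC ($4 < $15), every unit sold adds to the loss.
Best response: produce nothing and absorb the $317 fixed cost.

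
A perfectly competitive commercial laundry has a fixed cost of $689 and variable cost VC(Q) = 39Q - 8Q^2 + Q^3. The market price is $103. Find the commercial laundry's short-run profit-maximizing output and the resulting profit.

Profit = -$177 at Q = 8

AVC = 39 - 8Q + Q^2; min AVC = $23 at Q = 4. Since P = $103 ≥ min AVC, the firm produces.
MC = 39 - 16Q + 3Q^2. Setting P = MC and taking the root on the rising branch gives Q* = 8.
TR = 103·8 = 824. TC = 689 + 312 = 1001. Profit = 824 − 1001 = -$177.
Shutting down would mean losing the fixed cost of $689, so operating at a loss of $177 is better by $512.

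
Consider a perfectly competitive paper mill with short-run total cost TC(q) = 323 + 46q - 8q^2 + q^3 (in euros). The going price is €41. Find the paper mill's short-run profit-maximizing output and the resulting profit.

Profit = -€273 at q = 5

AVC = 46 - 8q + q^2; min AVC = €30 at q = 4. Since P = €41 ≥ min AVC, the firm produces.
MC = 46 - 16q + 3q^2. Setting P = MC and taking the root on the rising branch gives q* = 5.
TR = 41·5 = 205. TC = 323 + 155 = 478. Profit = 205 − 478 = -€273.
Shutting down would mean losing the fixed cost of €323, so operating at a loss of €273 is better by €50.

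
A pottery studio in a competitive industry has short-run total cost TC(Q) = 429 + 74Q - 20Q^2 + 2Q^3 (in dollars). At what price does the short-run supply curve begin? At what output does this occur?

Short-run supply begins at min AVC. From VC = 74Q - 20Q^2 + 2Q^3, AVC = 74 - 20Q + 2Q^2.
dAVC/dQ = -20 + 4Q = 0 gives Q = 5. min AVC = 74 - 20·5 + 2·5^2 = 24.
The firm shuts down for any P below $24.

$24 per unit, at Q = 5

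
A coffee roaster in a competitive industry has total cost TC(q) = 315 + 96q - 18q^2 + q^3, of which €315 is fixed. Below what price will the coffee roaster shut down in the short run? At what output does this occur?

Short-run supply begins at min AVC. From VC = 96q - 18q^2 + q^3, AVC = 96 - 18q + q^2.
dAVC/dq = -18 + 2q = 0 gives q = 9. min AVC = 96 - 18·9 + 9^2 = 15.
The firm shuts down for any P below €15.

€15 per unit, at q = 9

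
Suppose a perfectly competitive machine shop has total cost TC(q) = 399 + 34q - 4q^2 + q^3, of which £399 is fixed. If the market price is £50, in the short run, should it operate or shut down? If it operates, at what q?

Produce at q = 4

From TC, MC = TC'(q) = 34 - 8q + 3q^2 and AVC = VC/q = 34 - 4q + q^2.
The AVC parabola has its vertex at q = 4/2 = 2, where AVC = 34 - 4·2 + 2^2 = £30.
Since P = £50 ≥ min AVC = £30, price covers variable cost and the firm should produce.
P = MC gives -16 - 8q + 3q^2 = 0, with roots -4/3 and 4. Take the larger (rising MC): q* = 4.
Check: AVC at q = 4 is £34 ≤ P, so revenue covers variable cost.
Profit = P·q − TC = 50·4 − 535 = -£335, a loss, but smaller than the £399 fixed cost the firm would lose by shutting down.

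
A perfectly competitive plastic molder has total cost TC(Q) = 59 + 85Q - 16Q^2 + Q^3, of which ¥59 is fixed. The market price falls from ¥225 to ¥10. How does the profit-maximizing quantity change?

MC = 85 - 32Q + 3Q^2; the shutdown threshold is min AVC = ¥21 (at Q = 8).
With P = ¥225 above the shutdown price, P = MC gives Q = 14.
At P = ¥10 < min AVC = ¥21, price no longer covers variable cost at any output, so the firm shuts down: Q = 0.

Output falls from 14 to 0 (the firm shuts down)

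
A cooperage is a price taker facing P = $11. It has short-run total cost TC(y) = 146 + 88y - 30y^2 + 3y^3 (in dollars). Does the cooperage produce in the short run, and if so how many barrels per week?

Variable cost is VC = 88y - 30y^2 + 3y^3, so AVC = VC/y = 88 - 30y + 3y^2 and MC = dTC/dy = 88 - 60y + 9y^2.
AVC is minimized where dAVC/dy = -30 + 6y = 0, at y = 5; min AVC = 88 - 30·5 + 3·5^2 = $13.
P = $11 lies below min AVC = $13; no output level covers variable cost.
Shutting down limits the loss to fixed cost, $146.

Shut down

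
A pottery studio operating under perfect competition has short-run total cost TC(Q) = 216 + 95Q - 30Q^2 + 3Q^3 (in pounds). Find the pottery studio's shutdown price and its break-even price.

AVC = 95 - 30Q + 3Q^2; minimized at Q = 5, giving min AVC = £20. That is the shutdown price.
ATC = 216/Q + 95 - 30Q + 3Q^2. Setting dATC/dQ = −216/Q^2 − 30 + 6Q = 0 gives Q = 6 (since 6·6^3 − 30·6^2 = 216).
min ATC = 216/6 + 95 − 30·6 + 3·6^2 = £59. That is the break-even price.
Between these two prices the firm operates at a loss; above £59 it earns a profit.

Shutdown price = £20; break-even price = £59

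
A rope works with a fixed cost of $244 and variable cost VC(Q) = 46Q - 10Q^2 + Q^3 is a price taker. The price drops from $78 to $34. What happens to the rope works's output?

AVC = 46 - 10Q + Q^2, minimized at Q = 5 where min AVC = $21. MC = 46 - 20Q + 3Q^2.
At P = $78 ≥ min AVC, set P = MC on the rising branch: Q = 8.
At P = $34 ≥ min AVC, set P = MC: Q = 6. The firm stays open but cuts output.

Output falls from 8 to 6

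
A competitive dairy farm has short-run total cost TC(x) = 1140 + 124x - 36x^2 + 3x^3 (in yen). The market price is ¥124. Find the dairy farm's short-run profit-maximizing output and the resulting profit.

Profit = -¥372 at x = 8

AVC = 124 - 36x + 3x^2; min AVC = ¥16 at x = 6. Since P = ¥124 ≥ min AVC, the firm produces.
With MC = 124 - 72x + 9x^2, P = MC on the upward-sloping part at x* = 8.
TR = 124·8 = 992. TC = 1140 + 224 = 1364. Profit = 992 − 1364 = -¥372.
That loss of ¥372 beats the ¥1140 the firm would lose by shutting down; producing recovers ¥768 of fixed cost.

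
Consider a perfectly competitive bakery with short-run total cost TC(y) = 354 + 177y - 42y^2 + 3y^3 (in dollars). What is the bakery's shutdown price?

$30 per unit

The shutdown price is the minimum of AVC. VC = 177y - 42y^2 + 3y^3, so AVC = 177 - 42y + 3y^2.
dAVC/dy = -42 + 6y = 0 gives y = 7. min AVC = 177 - 42·7 + 3·7^2 = 30.
For P < $30 the firm produces nothing.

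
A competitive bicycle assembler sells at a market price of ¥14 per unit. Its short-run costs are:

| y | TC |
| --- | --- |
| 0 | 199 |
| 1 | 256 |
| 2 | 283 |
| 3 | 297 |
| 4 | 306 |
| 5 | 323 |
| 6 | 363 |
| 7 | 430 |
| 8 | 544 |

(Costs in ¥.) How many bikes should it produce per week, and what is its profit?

y = 0 (shut down); profit = -¥199

Compute π = P·y − TC at each output: y=0: -199; y=1: -242; y=2: -255; y=3: -255; y=4: -250; y=5: -253; y=6: -279; y=7: -332; y=8: -432.
Profit is highest at y = 0. Equivalently, the lowest AVC in the table is 124/5 ≈ ¥24.80 at y = 5, and P = ¥14 falls below it — price never covers variable cost, so the firm shuts down and loses only its fixed cost.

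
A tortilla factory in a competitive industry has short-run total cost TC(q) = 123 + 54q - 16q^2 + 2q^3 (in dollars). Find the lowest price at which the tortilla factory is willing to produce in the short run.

$22 per unit

The shutdown price is the minimum of AVC. VC = 54q - 16q^2 + 2q^3, so AVC = 54 - 16q + 2q^2.
dAVC/dq = -16 + 4q = 0 gives q = 4. min AVC = 54 - 16·4 + 2·4^2 = 22.
For P < $22 the firm produces nothing.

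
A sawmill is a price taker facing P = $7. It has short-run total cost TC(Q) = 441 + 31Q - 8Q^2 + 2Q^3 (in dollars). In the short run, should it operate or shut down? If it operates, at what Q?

Variable cost is VC = 31Q - 8Q^2 + 2Q^3, so AVC = VC/Q = 31 - 8Q + 2Q^2 and MC = dTC/dQ = 31 - 16Q + 6Q^2.
AVC hits its minimum where MC = AVC, at Q = 2, giving min AVC = 31 - 8·2 + 2·2^2 = $23.
With P < min AVC ($7 < $23), every unit sold adds to the loss.
The firm minimizes its loss by shutting down and losing only its fixed cost of $441.

Shut down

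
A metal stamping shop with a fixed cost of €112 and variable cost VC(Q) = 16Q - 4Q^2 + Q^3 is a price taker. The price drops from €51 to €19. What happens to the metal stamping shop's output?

Output falls from 5 to 3

AVC = 16 - 4Q + Q^2, minimized at Q = 2 where min AVC = €12. MC = 16 - 8Q + 3Q^2.
With P = €51 above the shutdown price, P = MC gives Q = 5.
At P = €19 ≥ min AVC, set P = MC: Q = 3. The firm stays open but cuts output.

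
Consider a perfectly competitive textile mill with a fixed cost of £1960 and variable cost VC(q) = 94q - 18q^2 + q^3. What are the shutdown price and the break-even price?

AVC = 94 - 18q + q^2; minimized at q = 9, giving min AVC = £13. That is the shutdown price.
ATC = 1960/q + 94 - 18q + q^2. Setting dATC/dq = −1960/q^2 − 18 + 2q = 0 gives q = 14 (since 2·14^3 − 18·14^2 = 1960).
min ATC = 1960/14 + 94 − 18·14 + 14^2 = £178. That is the break-even price.
Between these two prices the firm operates at a loss; above £178 it earns a profit.

Shutdown price = £13; break-even price = £178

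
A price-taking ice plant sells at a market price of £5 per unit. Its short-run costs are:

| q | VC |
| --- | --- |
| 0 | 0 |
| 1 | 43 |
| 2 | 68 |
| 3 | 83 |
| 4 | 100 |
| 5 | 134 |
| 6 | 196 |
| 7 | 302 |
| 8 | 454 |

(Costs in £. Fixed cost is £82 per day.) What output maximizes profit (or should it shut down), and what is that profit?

q = 0 (shut down); profit = -£82

Tabulate TR − TC: q=0: -82; q=1: -120; q=2: -140; q=3: -150; q=4: -162; q=5: -191; q=6: -248; q=7: -349; q=8: -496.
Profit is highest at q = 0. Equivalently, the lowest AVC in the table is 100/4 ≈ £25 at q = 4, and P = £5 falls below it — price never covers variable cost, so the firm shuts down and loses only its fixed cost.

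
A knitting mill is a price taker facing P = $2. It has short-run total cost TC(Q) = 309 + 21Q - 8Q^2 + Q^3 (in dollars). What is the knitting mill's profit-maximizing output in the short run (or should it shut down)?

Shut down

From TC, MC = TC'(Q) = 21 - 16Q + 3Q^2 and AVC = VC/Q = 21 - 8Q + Q^2.
The AVC parabola has its vertex at Q = 8/2 = 4, where AVC = 21 - 8·4 + 4^2 = $5.
P = $2 lies below min AVC = $5; no output level covers variable cost.
Best response: produce nothing and absorb the $309 fixed cost.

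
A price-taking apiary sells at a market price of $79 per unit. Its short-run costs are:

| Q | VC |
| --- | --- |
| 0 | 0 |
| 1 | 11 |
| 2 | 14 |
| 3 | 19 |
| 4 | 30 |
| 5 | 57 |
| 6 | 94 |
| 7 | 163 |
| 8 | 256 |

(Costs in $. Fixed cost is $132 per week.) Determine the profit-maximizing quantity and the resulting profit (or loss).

Q = 7; profit = $258

Profit at each row (π = 79Q − TC): Q=0: -132; Q=1: -64; Q=2: 12; Q=3: 86; Q=4: 154; Q=5: 206; Q=6: 248; Q=7: 258; Q=8: 244.
Profit is maximized at Q = 7. AVC there is 163/7 = $23.29 ≤ P, so producing beats shutting down (which would give -$132).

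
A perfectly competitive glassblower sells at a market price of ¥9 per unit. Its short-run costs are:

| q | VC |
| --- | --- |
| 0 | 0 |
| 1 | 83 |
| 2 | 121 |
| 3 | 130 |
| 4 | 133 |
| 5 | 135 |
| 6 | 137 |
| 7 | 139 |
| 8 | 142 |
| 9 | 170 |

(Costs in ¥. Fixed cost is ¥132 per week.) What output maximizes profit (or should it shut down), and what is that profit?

Profit at each row (π = 9q − TC): q=0: -132; q=1: -206; q=2: -235; q=3: -235; q=4: -229; q=5: -222; q=6: -215; q=7: -208; q=8: -202; q=9: -221.
Profit is highest at q = 0. Equivalently, the lowest AVC in the table is 142/8 ≈ ¥17.75 at q = 8, and P = ¥9 falls below it — price never covers variable cost, so the firm shuts down and loses only its fixed cost.

q = 0 (shut down); profit = -¥132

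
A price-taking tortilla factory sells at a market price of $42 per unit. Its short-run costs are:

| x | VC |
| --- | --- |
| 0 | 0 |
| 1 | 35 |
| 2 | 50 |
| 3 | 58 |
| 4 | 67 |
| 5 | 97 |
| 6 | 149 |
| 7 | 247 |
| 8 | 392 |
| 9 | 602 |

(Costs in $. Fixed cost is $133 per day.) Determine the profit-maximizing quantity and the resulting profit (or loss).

Profit at each row (π = 42x − TC): x=0: -133; x=1: -126; x=2: -99; x=3: -65; x=4: -32; x=5: -20; x=6: -30; x=7: -86; x=8: -189; x=9: -357.
Profit is maximized at x = 5. AVC there is 97/5 = $19.40 ≤ P, so producing beats shutting down (which would give -$133).

x = 5; profit = -$20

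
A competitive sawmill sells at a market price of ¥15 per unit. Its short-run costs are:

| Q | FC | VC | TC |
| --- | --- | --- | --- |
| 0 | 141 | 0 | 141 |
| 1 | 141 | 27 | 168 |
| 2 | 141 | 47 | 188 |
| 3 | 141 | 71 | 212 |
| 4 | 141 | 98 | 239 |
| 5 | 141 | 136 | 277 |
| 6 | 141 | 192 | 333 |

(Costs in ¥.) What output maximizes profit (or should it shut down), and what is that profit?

Q = 0 (shut down); profit = -¥141

Tabulate TR − TC: Q=0: -141; Q=1: -153; Q=2: -158; Q=3: -167; Q=4: -179; Q=5: -202; Q=6: -243.
Profit is highest at Q = 0. Equivalently, the lowest AVC in the table is 47/2 ≈ ¥23.50 at Q = 2, and P = ¥15 falls below it — price never covers variable cost, so the firm shuts down and loses only its fixed cost.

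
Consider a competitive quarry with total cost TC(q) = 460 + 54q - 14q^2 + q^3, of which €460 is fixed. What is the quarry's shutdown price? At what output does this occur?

€5 per unit, at q = 7

Short-run supply begins at min AVC. From VC = 54q - 14q^2 + q^3, AVC = 54 - 14q + q^2.
At the minimum of AVC, MC = AVC. MC = 54 - 28q + 3q^2; setting MC = AVC gives 2q^2 - 14q = 0, so q = 7. min AVC = 5.
So the shutdown price is €5.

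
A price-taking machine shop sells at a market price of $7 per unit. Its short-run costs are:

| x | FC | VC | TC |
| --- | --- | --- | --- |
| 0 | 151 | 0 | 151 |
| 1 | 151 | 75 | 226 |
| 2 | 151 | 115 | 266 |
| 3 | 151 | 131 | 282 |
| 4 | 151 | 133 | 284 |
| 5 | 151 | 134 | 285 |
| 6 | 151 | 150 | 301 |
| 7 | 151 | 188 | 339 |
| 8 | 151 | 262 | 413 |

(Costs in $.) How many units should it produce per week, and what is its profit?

Tabulate TR − TC: x=0: -151; x=1: -219; x=2: -252; x=3: -261; x=4: -256; x=5: -250; x=6: -259; x=7: -290; x=8: -357.
Profit is highest at x = 0. Equivalently, the lowest AVC in the table is 150/6 ≈ $25 at x = 6, and P = $7 falls below it — price never covers variable cost, so the firm shuts down and loses only its fixed cost.

x = 0 (shut down); profit = -$151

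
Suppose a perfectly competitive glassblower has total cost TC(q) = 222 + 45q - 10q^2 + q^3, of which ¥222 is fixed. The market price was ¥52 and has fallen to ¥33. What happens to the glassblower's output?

Output falls from 7 to 6

AVC = 45 - 10q + q^2, minimized at q = 5 where min AVC = ¥20. MC = 45 - 20q + 3q^2.
With P = ¥52 above the shutdown price, P = MC gives q = 7.
At P = ¥33 ≥ min AVC, set P = MC: q = 6. The firm stays open but cuts output.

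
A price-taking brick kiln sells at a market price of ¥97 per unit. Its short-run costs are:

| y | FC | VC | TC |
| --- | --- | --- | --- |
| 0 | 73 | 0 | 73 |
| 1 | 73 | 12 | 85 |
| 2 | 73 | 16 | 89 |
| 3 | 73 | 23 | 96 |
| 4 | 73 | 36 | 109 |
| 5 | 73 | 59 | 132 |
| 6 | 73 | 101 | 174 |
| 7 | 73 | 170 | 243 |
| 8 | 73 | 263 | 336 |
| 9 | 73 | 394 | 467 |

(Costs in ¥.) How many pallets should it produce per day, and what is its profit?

y = 8; profit = ¥440

Profit at each row (π = 97y − TC): y=0: -73; y=1: 12; y=2: 105; y=3: 195; y=4: 279; y=5: 353; y=6: 408; y=7: 436; y=8: 440; y=9: 406.
Profit is maximized at y = 8. AVC there is 263/8 = ¥32.88 ≤ P, so producing beats shutting down (which would give -¥73).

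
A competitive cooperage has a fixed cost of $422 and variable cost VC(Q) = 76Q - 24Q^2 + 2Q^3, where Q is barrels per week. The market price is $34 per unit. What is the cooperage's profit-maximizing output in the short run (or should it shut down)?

From TC, MC = TC'(Q) = 76 - 48Q + 6Q^2 and AVC = VC/Q = 76 - 24Q + 2Q^2.
AVC is minimized where dAVC/dQ = -24 + 4Q = 0, at Q = 6; min AVC = 76 - 24·6 + 2·6^2 = $4.
Because $34 ≥ $4, revenue can cover variable cost; the firm operates.
Solving P = MC: 42 - 48Q + 6Q^2 = 0 ⇒ Q = 1 or 7. On the upward-sloping branch, Q* = 7.
Check: AVC at Q = 7 is $6 ≤ P, so revenue covers variable cost.
Profit = P·Q − TC = 34·7 − 464 = -$226, a loss, but smaller than the $422 fixed cost the firm would lose by shutting down.

Produce at Q = 7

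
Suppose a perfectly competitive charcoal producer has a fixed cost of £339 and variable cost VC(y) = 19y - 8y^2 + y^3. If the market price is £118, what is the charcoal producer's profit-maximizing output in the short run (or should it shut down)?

Variable cost is VC = 19y - 8y^2 + y^3, so AVC = VC/y = 19 - 8y + y^2 and MC = dTC/dy = 19 - 16y + 3y^2.
AVC hits its minimum where MC = AVC, at y = 4, giving min AVC = 19 - 8·4 + 4^2 = £3.
Since P = £118 ≥ min AVC = £3, price covers variable cost and the firm should produce.
Solving P = MC: -99 - 16y + 3y^2 = 0 ⇒ y = -11/3 or 9. On the upward-sloping branch, y* = 9.
Check: AVC at y = 9 is £28 ≤ P, so revenue covers variable cost.
Profit = P·y − TC = 118·9 − 591 = £471.

Produce at y = 9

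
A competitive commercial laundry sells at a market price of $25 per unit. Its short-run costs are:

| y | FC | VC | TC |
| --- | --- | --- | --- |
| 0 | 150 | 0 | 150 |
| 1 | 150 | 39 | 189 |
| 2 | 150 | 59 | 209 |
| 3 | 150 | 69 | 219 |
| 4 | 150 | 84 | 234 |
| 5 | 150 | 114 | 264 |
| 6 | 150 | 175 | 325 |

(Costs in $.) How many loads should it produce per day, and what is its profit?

Compute π = P·y − TC at each output: y=0: -150; y=1: -164; y=2: -159; y=3: -144; y=4: -134; y=5: -139; y=6: -175.
Profit is maximized at y = 4. AVC there is 84/4 = $21 ≤ P, so producing beats shutting down (which would give -$150).

y = 4; profit = -$134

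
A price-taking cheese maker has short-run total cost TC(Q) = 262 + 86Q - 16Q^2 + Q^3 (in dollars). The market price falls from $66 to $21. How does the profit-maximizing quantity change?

AVC = 86 - 16Q + Q^2, minimized at Q = 8 where min AVC = $22. MC = 86 - 32Q + 3Q^2.
At P = $66 ≥ min AVC, set P = MC on the rising branch: Q = 10.
At P = $21 < min AVC = $22, price no longer covers variable cost at any output, so the firm shuts down: Q = 0.

Output falls from 10 to 0 (the firm shuts down)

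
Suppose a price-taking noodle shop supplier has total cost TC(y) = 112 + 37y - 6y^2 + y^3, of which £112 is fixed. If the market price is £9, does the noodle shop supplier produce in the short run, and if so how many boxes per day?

Shut down

Strip out fixed cost: VC = 37y - 6y^2 + y^3. Then AVC = 37 - 6y + y^2 and MC = 37 - 12y + 3y^2.
AVC hits its minimum where MC = AVC, at y = 3, giving min AVC = 37 - 6·3 + 3^2 = £28.
With P < min AVC (£9 < £28), every unit sold adds to the loss.
Shutting down limits the loss to fixed cost, £112.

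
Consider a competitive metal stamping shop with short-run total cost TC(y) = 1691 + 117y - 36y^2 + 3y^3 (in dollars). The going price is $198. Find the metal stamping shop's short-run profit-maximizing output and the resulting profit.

Profit = -$233 at y = 9

AVC = 117 - 36y + 3y^2 has its minimum $9 at y = 6; price $198 clears that bar, so the firm operates.
With MC = 117 - 72y + 9y^2, P = MC on the upward-sloping part at y* = 9.
TR = 198·9 = 1782. TC = 1691 + 324 = 2015. Profit = 1782 − 2015 = -$233.
Shutting down would mean losing the fixed cost of $1691, so operating at a loss of $233 is better by $1458.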